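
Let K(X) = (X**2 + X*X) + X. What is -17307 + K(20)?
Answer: -16487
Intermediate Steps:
K(X) = X + 2*X**2 (K(X) = (X**2 + X**2) + X = 2*X**2 + X = X + 2*X**2)
-17307 + K(20) = -17307 + 20*(1 + 2*20) = -17307 + 20*(1 + 40) = -17307 + 20*41 = -17307 + 820 = -16487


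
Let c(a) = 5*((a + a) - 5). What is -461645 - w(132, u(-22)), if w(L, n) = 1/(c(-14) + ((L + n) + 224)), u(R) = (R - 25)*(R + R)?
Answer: -1042856056/2259 ≈ -4.6165e+5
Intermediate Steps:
u(R) = 2*R*(-25 + R) (u(R) = (-25 + R)*(2*R) = 2*R*(-25 + R))
c(a) = -25 + 10*a (c(a) = 5*(2*a - 5) = 5*(-5 + 2*a) = -25 + 10*a)
w(L, n) = 1/(59 + L + n) (w(L, n) = 1/((-25 + 10*(-14)) + ((L + n) + 224)) = 1/((-25 - 140) + (224 + L + n)) = 1/(-165 + (224 + L + n)) = 1/(59 + L + n))
-461645 - w(132, u(-22)) = -461645 - 1/(59 + 132 + 2*(-22)*(-25 - 22)) = -461645 - 1/(59 + 132 + 2*(-22)*(-47)) = -461645 - 1/(59 + 132 + 2068) = -461645 - 1/2259 = -1042856056/2259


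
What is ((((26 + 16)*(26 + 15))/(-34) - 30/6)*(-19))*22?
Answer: 395428/17 ≈ 23260.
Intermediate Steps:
((((26 + 16)*(26 + 15))/(-34) - 30/6)*(-19))*22 = (((42*41)*(-1/34) - 30*⅙)*(-19))*22 = ((1722*(-1/34) - 5)*(-19))*22 = ((-861/17 - 5)*(-19))*22 = -946/17*(-19)*22 = (17974/17)*22 = 395428/17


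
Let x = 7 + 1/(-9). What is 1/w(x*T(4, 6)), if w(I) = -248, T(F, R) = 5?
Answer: -1/248 ≈ -0.0040323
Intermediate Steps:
x = 62/9 (x = 7 - ⅑ = 62/9 ≈ 6.8889)
1/w(x*T(4, 6)) = 1/(-248) = -1/248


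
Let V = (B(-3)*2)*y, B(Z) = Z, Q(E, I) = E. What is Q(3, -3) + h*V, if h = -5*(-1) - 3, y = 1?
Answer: -9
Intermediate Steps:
h = 2 (h = 5 - 3 = 2)
V = -6 (V = -3*2*1 = -6*1 = -6)
Q(3, -3) + h*V = 3 + 2*(-6) = 3 - 12 = -9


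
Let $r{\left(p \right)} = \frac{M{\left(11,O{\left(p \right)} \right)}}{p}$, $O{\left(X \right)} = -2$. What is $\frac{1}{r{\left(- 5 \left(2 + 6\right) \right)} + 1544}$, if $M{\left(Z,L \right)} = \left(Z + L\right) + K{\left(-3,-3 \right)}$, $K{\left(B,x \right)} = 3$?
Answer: $\frac{10}{15437} \approx 0.00064779$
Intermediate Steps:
$M{\left(Z,L \right)} = 3 + L + Z$ ($M{\left(Z,L \right)} = \left(Z + L\right) + 3 = \left(L + Z\right) + 3 = 3 + L + Z$)
$r{\left(p \right)} = \frac{12}{p}$ ($r{\left(p \right)} = \frac{3 - 2 + 11}{p} = \frac{12}{p}$)
$\frac{1}{r{\left(- 5 \left(2 + 6\right) \right)} + 1544} = \frac{1}{\frac{12}{\left(-5\right) \left(2 + 6\right)} + 1544} = \frac{1}{\frac{12}{\left(-5\right) 8} + 1544} = \frac{1}{\frac{12}{-40} + 1544} = \frac{1}{12 \left(- \frac{1}{40}\right) + 1544} = \frac{1}{- \frac{3}{10} + 1544} = \frac{1}{\frac{15437}{10}} = \frac{10}{15437}$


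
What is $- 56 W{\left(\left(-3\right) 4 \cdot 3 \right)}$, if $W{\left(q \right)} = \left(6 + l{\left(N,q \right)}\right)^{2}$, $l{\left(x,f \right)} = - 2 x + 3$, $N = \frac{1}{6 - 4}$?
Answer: $-3584$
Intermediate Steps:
$N = \frac{1}{2} \approx 0.5$
$l{\left(x,f \right)} = 3 - 2 x$
$W{\left(q \right)} = 64$ ($W{\left(q \right)} = \left(6 + \left(3 - 1\right)\right)^{2} = \left(6 + 2\right)^{2} = 8^{2} = 64$)
$- 56 W{\left(\left(-3\right) 4 \cdot 3 \right)} = \left(-56\right) 64 = -3584$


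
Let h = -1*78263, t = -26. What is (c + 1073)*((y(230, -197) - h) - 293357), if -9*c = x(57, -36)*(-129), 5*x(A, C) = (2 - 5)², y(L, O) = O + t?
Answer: -1182951598/5 ≈ -2.3659e+8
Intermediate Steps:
y(L, O) = -26 + O (y(L, O) = O - 26 = -26 + O)
h = -78263
x(A, C) = 9/5 (x(A, C) = (2 - 5)²/5 = (⅕)*(-3)² = (⅕)*9 = 9/5)
c = 129/5 (c = -(-129)/5 = -⅑*(-1161/5) = 129/5 ≈ 25.800)
(c + 1073)*((y(230, -197) - h) - 293357) = (129/5 + 1073)*(((-26 - 197) - 1*(-78263)) - 293357) = 5494*((-223 + 78263) - 293357)/5 = 5494*(78040 - 293357)/5 = (5494/5)*(-215317) = -1182951598/5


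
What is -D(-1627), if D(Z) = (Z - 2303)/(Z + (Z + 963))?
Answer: -3930/2291 ≈ -1.7154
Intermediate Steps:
D(Z) = (-2303 + Z)/(963 + 2*Z) (D(Z) = (-2303 + Z)/(Z + (963 + Z)) = (-2303 + Z)/(963 + 2*Z))
-D(-1627) = -(-2303 - 1627)/(963 + 2*(-1627)) = -(-3930)/(963 - 3254) = -(-3930)/(-2291) = -(-1)*(-3930)/2291 = -1*3930/2291 = -3930/2291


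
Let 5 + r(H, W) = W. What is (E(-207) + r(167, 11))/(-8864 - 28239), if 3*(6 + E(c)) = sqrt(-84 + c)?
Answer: -I*sqrt(291)/111309 ≈ -0.00015326*I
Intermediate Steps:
r(H, W) = -5 + W
E(c) = -6 + sqrt(-84 + c)/3
(E(-207) + r(167, 11))/(-8864 - 28239) = ((-6 + sqrt(-84 - 207)/3) + (-5 + 11))/(-8864 - 28239) = ((-6 + sqrt(-291)/3) + 6)/(-37103) = ((-6 + (I*sqrt(291))/3) + 6)*(-1/37103) = ((-6 + I*sqrt(291)/3) + 6)*(-1/37103) = (I*sqrt(291)/3)*(-1/37103) = -I*sqrt(291)/111309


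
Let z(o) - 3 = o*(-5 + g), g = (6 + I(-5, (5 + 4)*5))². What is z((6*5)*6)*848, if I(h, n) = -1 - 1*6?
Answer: -608016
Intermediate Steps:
I(h, n) = -7 (I(h, n) = -1 - 6 = -7)
g = 1 (g = (6 - 7)² = (-1)² = 1)
z(o) = 3 - 4*o (z(o) = 3 + o*(-5 + 1) = 3 + o*(-4) = 3 - 4*o)
z((6*5)*6)*848 = (3 - 4*6*5*6)*848 = (3 - 120*6)*848 = (3 - 4*180)*848 = (3 - 720)*848 = -717*848 = -608016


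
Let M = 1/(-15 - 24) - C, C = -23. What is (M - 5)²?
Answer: 491401/1521 ≈ 323.08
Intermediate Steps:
M = 896/39 (M = 1/(-15 - 24) - 1*(-23) = 1/(-39) + 23 = -1/39 + 23 = 896/39 ≈ 22.974)
(M - 5)² = (896/39 - 5)² = (701/39)² = 491401/1521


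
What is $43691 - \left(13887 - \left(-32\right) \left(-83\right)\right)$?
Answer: $32460$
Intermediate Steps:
$43691 - \left(13887 - \left(-32\right) \left(-83\right)\right) = 43691 - \left(13887 - 2656\right) = 43691 - 11231 = 32460$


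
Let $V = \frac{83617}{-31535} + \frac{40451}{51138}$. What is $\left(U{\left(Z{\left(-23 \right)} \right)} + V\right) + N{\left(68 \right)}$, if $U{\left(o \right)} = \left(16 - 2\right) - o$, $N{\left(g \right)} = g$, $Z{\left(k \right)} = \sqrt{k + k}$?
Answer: $\frac{129235836199}{1612636830} - i \sqrt{46} \approx 80.139 - 6.7823 i$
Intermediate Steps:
$Z{\left(k \right)} = \sqrt{2} \sqrt{k}$ ($Z{\left(k \right)} = \sqrt{2 k} = \sqrt{2} \sqrt{k}$)
$V = - \frac{3000383861}{1612636830}$ ($V = 83617 \left(- \frac{1}{31535}\right) + 40451 \cdot \frac{1}{51138} = - \frac{83617}{31535} + \frac{40451}{51138} = - \frac{3000383861}{1612636830} \approx -1.8605$)
$U{\left(o \right)} = 14 - o$ ($U{\left(o \right)} = \left(16 - 2\right) - o = 14 - o$)
$\left(U{\left(Z{\left(-23 \right)} \right)} + V\right) + N{\left(68 \right)} = \left(\left(14 - \sqrt{2} \sqrt{-23}\right) - \frac{3000383861}{1612636830}\right) + 68 = \left(\left(14 - \sqrt{2} i \sqrt{23}\right) - \frac{3000383861}{1612636830}\right) + 68 = \left(\left(14 - i \sqrt{46}\right) - \frac{3000383861}{1612636830}\right) + 68 = \left(\frac{19576531759}{1612636830} - i \sqrt{46}\right) + 68 = \frac{129235836199}{1612636830} - i \sqrt{46}$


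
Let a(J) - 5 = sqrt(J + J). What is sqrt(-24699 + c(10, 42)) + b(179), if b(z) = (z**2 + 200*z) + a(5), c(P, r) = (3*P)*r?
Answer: 67846 + sqrt(10) + I*sqrt(23439) ≈ 67849.0 + 153.1*I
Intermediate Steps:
a(J) = 5 + sqrt(2)*sqrt(J) (a(J) = 5 + sqrt(J + J) = 5 + sqrt(2*J) = 5 + sqrt(2)*sqrt(J))
c(P, r) = 3*P*r
b(z) = 5 + sqrt(10) + z**2 + 200*z (b(z) = (z**2 + 200*z) + (5 + sqrt(2)*sqrt(5)) = (z**2 + 200*z) + (5 + sqrt(10)) = 5 + sqrt(10) + z**2 + 200*z)
sqrt(-24699 + c(10, 42)) + b(179) = sqrt(-24699 + 3*10*42) + (5 + sqrt(10) + 179**2 + 200*179) = sqrt(-24699 + 1260) + (5 + sqrt(10) + 32041 + 35800) = sqrt(-23439) + (67846 + sqrt(10)) = I*sqrt(23439) + (67846 + sqrt(10)) = 67846 + sqrt(10) + I*sqrt(23439)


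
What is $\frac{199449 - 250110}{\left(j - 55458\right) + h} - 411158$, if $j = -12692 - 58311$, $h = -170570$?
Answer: $- \frac{122126621237}{297031} \approx -4.1116 \cdot 10^{5}$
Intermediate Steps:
$j = -71003$ ($j = -12692 - 58311 = -71003$)
$\frac{199449 - 250110}{\left(j - 55458\right) + h} - 411158 = \frac{199449 - 250110}{\left(-71003 - 55458\right) - 170570} - 411158 = - \frac{50661}{\left(-71003 - 55458\right) - 170570} - 411158 = - \frac{50661}{-126461 - 170570} - 411158 = - \frac{50661}{-297031} - 411158 = \left(-50661\right) \left(- \frac{1}{297031}\right) - 411158 = \frac{50661}{297031} - 411158 = - \frac{122126621237}{297031}$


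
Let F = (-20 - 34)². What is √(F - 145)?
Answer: √2771 ≈ 52.640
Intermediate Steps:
F = 2916 (F = (-54)² = 2916)
√(F - 145) = √(2916 - 145) = √2771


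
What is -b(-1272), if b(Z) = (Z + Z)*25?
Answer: 63600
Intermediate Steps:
b(Z) = 50*Z (b(Z) = (2*Z)*25 = 50*Z)
-b(-1272) = -50*(-1272) = -1*(-63600) = 63600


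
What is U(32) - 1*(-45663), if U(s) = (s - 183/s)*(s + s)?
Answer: 47345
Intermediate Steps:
U(s) = 2*s*(s - 183/s) (U(s) = (s - 183/s)*(2*s) = 2*s*(s - 183/s))
U(32) - 1*(-45663) = (-366 + 2*32**2) - 1*(-45663) = (-366 + 2*1024) + 45663 = (-366 + 2048) + 45663 = 1682 + 45663 = 47345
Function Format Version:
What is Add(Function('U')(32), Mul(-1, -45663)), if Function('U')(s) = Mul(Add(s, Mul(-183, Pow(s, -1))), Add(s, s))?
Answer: 47345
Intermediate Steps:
Function('U')(s) = Mul(2, s, Add(s, Mul(-183, Pow(s, -1)))) (Function('U')(s) = Mul(Add(s, Mul(-183, Pow(s, -1))), Mul(2, s)) = Mul(2, s, Add(s, Mul(-183, Pow(s, -1)))))
Add(Function('U')(32), Mul(-1, -45663)) = Add(Add(-366, Mul(2, Pow(32, 2))), Mul(-1, -45663)) = Add(Add(-366, Mul(2, 1024)), 45663) = Add(Add(-366, 2048), 45663) = Add(1682, 45663) = 47345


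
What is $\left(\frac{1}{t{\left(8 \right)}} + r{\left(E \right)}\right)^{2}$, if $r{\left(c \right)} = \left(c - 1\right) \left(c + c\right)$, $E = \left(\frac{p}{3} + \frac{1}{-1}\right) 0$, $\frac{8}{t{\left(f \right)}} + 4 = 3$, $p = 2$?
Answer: $\frac{1}{64} \approx 0.015625$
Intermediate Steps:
$t{\left(f \right)} = -8$ ($t{\left(f \right)} = \frac{8}{-4 + 3} = \frac{8}{-1} = 8 \left(-1\right) = -8$)
$E = 0$ ($E = \left(\frac{2}{3} + \frac{1}{-1}\right) 0 = \left(2 \cdot \frac{1}{3} - 1\right) 0 = \left(\frac{2}{3} - 1\right) 0 = \left(- \frac{1}{3}\right) 0 = 0$)
$r{\left(c \right)} = 2 c \left(-1 + c\right)$ ($r{\left(c \right)} = \left(-1 + c\right) 2 c = 2 c \left(-1 + c\right)$)
$\left(\frac{1}{t{\left(8 \right)}} + r{\left(E \right)}\right)^{2} = \left(\frac{1}{-8} + 2 \cdot 0 \left(-1 + 0\right)\right)^{2} = \left(- \frac{1}{8} + 2 \cdot 0 \left(-1\right)\right)^{2} = \left(- \frac{1}{8} + 0\right)^{2} = \left(- \frac{1}{8}\right)^{2} = \frac{1}{64}$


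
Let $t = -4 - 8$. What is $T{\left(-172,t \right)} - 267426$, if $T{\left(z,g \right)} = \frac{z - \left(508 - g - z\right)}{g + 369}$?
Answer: $- \frac{31823982}{119} \approx -2.6743 \cdot 10^{5}$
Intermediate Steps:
$t = -12$ ($t = -4 - 8 = -12$)
$T{\left(z,g \right)} = \frac{-508 + g + 2 z}{369 + g}$ ($T{\left(z,g \right)} = \frac{z - \left(508 - g - z\right)}{369 + g} = \frac{z + \left(-508 + g + z\right)}{369 + g} = \frac{-508 + g + 2 z}{369 + g}$)
$T{\left(-172,t \right)} - 267426 = \frac{-508 - 12 + 2 \left(-172\right)}{369 - 12} - 267426 = \frac{-508 - 12 - 344}{357} - 267426 = \frac{1}{357} \left(-864\right) - 267426 = - \frac{288}{119} - 267426 = - \frac{31823982}{119}$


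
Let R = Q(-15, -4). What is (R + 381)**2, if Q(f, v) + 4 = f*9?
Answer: 58564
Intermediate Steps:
Q(f, v) = -4 + 9*f (Q(f, v) = -4 + f*9 = -4 + 9*f)
R = -139 (R = -4 + 9*(-15) = -4 - 135 = -139)
(R + 381)**2 = (-139 + 381)**2 = 242**2 = 58564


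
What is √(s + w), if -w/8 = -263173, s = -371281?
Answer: √1734103 ≈ 1316.9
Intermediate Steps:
w = 2105384 (w = -8*(-263173) = 2105384)
√(s + w) = √(-371281 + 2105384) = √1734103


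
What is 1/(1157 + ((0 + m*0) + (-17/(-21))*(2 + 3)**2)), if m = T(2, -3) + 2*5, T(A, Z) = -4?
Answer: 21/24722 ≈ 0.00084945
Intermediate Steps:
m = 6 (m = -4 + 2*5 = -4 + 10 = 6)
1/(1157 + ((0 + m*0) + (-17/(-21))*(2 + 3)**2)) = 1/(1157 + ((0 + 6*0) + (-17/(-21))*(2 + 3)**2)) = 1/(1157 + ((0 + 0) - 17*(-1/21)*5**2)) = 1/(1157 + (0 + (17/21)*25)) = 1/(1157 + (0 + 425/21)) = 1/(1157 + 425/21) = 1/(24722/21) = 21/24722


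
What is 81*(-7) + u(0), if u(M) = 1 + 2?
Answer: -564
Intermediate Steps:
u(M) = 3
81*(-7) + u(0) = 81*(-7) + 3 = -567 + 3 = -564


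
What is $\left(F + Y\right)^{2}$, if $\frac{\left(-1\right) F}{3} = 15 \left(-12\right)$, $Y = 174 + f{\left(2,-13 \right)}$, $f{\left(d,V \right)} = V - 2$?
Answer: $488601$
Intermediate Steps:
$f{\left(d,V \right)} = -2 + V$
$Y = 159$ ($Y = 174 - 15 = 159$)
$F = 540$ ($F = - 3 \cdot 15 \left(-12\right) = \left(-3\right) \left(-180\right) = 540$)
$\left(F + Y\right)^{2} = \left(540 + 159\right)^{2} = 699^{2} = 488601$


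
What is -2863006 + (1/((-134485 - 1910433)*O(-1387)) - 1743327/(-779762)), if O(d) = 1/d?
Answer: -1141300197229528254/398637337379 ≈ -2.8630e+6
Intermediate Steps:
-2863006 + (1/((-134485 - 1910433)*O(-1387)) - 1743327/(-779762)) = -2863006 + (1/((-134485 - 1910433)*(1/(-1387))) - 1743327/(-779762)) = -2863006 + (1/((-2044918)*(-1/1387)) - 1743327*(-1/779762)) = -2863006 + (-1/2044918*(-1387) + 1743327/779762) = -2863006 + (1387/2044918 + 1743327/779762) = -2863006 + 891510573020/398637337379 = -1141300197229528254/398637337379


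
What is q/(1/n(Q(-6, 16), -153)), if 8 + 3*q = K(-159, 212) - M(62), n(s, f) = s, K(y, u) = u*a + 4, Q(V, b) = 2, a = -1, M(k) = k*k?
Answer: -8120/3 ≈ -2706.7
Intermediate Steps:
M(k) = k**2
K(y, u) = 4 - u (K(y, u) = u*(-1) + 4 = -u + 4 = 4 - u)
q = -4060/3 (q = -8/3 + ((4 - 1*212) - 1*62**2)/3 = -8/3 + ((4 - 212) - 1*3844)/3 = -8/3 + (-208 - 3844)/3 = -8/3 + (1/3)*(-4052) = -8/3 - 4052/3 = -4060/3 ≈ -1353.3)
q/(1/n(Q(-6, 16), -153)) = -4060/(3*(1/2)) = -4060/(3*1/2) = -4060/3*2 = -8120/3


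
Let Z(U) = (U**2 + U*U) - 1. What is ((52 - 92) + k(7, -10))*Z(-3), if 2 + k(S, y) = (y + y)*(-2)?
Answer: -34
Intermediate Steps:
k(S, y) = -2 - 4*y (k(S, y) = -2 + (y + y)*(-2) = -2 + (2*y)*(-2) = -2 - 4*y)
Z(U) = -1 + 2*U**2 (Z(U) = (U**2 + U**2) - 1 = 2*U**2 - 1 = -1 + 2*U**2)
((52 - 92) + k(7, -10))*Z(-3) = ((52 - 92) + (-2 - 4*(-10)))*(-1 + 2*(-3)**2) = (-40 + (-2 + 40))*(-1 + 2*9) = (-40 + 38)*(-1 + 18) = -2*17 = -34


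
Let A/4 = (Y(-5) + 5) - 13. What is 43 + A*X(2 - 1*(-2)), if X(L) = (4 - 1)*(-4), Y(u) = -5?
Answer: 667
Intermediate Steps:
X(L) = -12 (X(L) = 3*(-4) = -12)
A = -52 (A = 4*((-5 + 5) - 13) = 4*(0 - 13) = 4*(-13) = -52)
43 + A*X(2 - 1*(-2)) = 43 - 52*(-12) = 43 + 624 = 667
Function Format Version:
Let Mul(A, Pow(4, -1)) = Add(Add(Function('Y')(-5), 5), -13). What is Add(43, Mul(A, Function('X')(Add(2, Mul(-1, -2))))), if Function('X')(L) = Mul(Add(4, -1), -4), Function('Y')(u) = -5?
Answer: 667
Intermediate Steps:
Function('X')(L) = -12 (Function('X')(L) = Mul(3, -4) = -12)
A = -52 (A = Mul(4, Add(Add(-5, 5), -13)) = Mul(4, Add(0, -13)) = Mul(4, -13) = -52)
Add(43, Mul(A, Function('X')(Add(2, Mul(-1, -2))))) = Add(43, Mul(-52, -12)) = Add(43, 624) = 667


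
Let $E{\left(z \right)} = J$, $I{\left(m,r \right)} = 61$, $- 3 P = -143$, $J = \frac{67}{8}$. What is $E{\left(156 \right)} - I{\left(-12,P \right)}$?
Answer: $- \frac{421}{8} \approx -52.625$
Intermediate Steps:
$J = \frac{67}{8}$ ($J = 67 \cdot \frac{1}{8} = \frac{67}{8} \approx 8.375$)
$P = \frac{143}{3}$ ($P = \left(- \frac{1}{3}\right) \left(-143\right) = \frac{143}{3} \approx 47.667$)
$E{\left(z \right)} = \frac{67}{8}$
$E{\left(156 \right)} - I{\left(-12,P \right)} = \frac{67}{8} - 61 = - \frac{421}{8}$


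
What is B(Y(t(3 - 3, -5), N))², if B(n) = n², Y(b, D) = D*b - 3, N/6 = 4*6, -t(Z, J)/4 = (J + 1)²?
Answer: 7223293470781521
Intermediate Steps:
t(Z, J) = -4*(1 + J)² (t(Z, J) = -4*(J + 1)² = -4*(1 + J)²)
N = 144 (N = 6*(4*6) = 6*24 = 144)
Y(b, D) = -3 + D*b
B(Y(t(3 - 3, -5), N))² = ((-3 + 144*(-4*(1 - 5)²))²)² = ((-3 + 144*(-4*(-4)²))²)² = ((-3 + 144*(-4*16))²)² = ((-3 + 144*(-64))²)² = ((-3 - 9216)²)² = ((-9219)²)² = 84989961² = 7223293470781521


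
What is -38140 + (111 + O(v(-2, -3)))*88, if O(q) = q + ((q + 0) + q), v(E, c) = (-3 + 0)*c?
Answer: -25996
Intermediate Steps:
v(E, c) = -3*c
O(q) = 3*q (O(q) = q + (q + q) = q + 2*q = 3*q)
-38140 + (111 + O(v(-2, -3)))*88 = -38140 + (111 + 3*(-3*(-3)))*88 = -38140 + (111 + 3*9)*88 = -38140 + (111 + 27)*88 = -38140 + 138*88 = -38140 + 12144 = -25996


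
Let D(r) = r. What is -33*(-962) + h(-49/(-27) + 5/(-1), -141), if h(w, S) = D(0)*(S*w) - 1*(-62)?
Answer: 31808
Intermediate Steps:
h(w, S) = 62 (h(w, S) = 0*(S*w) - 1*(-62) = 0 + 62 = 62)
-33*(-962) + h(-49/(-27) + 5/(-1), -141) = -33*(-962) + 62 = 31746 + 62 = 31808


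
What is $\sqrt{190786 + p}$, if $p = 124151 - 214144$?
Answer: $77 \sqrt{17} \approx 317.48$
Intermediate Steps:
$p = -89993$ ($p = 124151 - 214144 = -89993$)
$\sqrt{190786 + p} = \sqrt{190786 - 89993} = \sqrt{100793} = 77 \sqrt{17}$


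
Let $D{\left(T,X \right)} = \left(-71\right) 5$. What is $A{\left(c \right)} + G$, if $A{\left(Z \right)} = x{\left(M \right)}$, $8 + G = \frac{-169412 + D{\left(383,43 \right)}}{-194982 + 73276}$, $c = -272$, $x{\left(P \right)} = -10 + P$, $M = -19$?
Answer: $- \frac{333335}{9362} \approx -35.605$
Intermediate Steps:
$D{\left(T,X \right)} = -355$
$G = - \frac{61837}{9362}$ ($G = -8 + \frac{-169412 - 355}{-194982 + 73276} = -8 - \frac{169767}{-121706} = -8 - - \frac{13059}{9362} = -8 + \frac{13059}{9362} = - \frac{61837}{9362} \approx -6.6051$)
$A{\left(Z \right)} = -29$ ($A{\left(Z \right)} = -10 - 19 = -29$)
$A{\left(c \right)} + G = -29 - \frac{61837}{9362} = - \frac{333335}{9362}$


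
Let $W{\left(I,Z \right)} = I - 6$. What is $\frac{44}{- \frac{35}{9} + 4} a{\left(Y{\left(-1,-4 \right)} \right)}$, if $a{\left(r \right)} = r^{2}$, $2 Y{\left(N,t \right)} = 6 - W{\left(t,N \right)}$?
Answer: $25344$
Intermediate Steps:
$W{\left(I,Z \right)} = -6 + I$ ($W{\left(I,Z \right)} = I - 6 = -6 + I$)
$Y{\left(N,t \right)} = 6 - \frac{t}{2}$ ($Y{\left(N,t \right)} = \frac{6 - \left(-6 + t\right)}{2} = \frac{12 - t}{2} = 6 - \frac{t}{2}$)
$\frac{44}{- \frac{35}{9} + 4} a{\left(Y{\left(-1,-4 \right)} \right)} = \frac{44}{- \frac{35}{9} + 4} \left(6 - -2\right)^{2} = \frac{44}{\left(-35\right) \frac{1}{9} + 4} \left(6 + 2\right)^{2} = \frac{44}{- \frac{35}{9} + 4} \cdot 8^{2} = 44 \frac{1}{\frac{1}{9}} \cdot 64 = 44 \cdot 9 \cdot 64 = 396 \cdot 64 = 25344$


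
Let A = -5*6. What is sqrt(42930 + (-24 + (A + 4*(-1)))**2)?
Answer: sqrt(46294) ≈ 215.16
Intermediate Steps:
A = -30
sqrt(42930 + (-24 + (A + 4*(-1)))**2) = sqrt(42930 + (-24 + (-30 + 4*(-1)))**2) = sqrt(42930 + (-24 + (-30 - 4))**2) = sqrt(42930 + (-24 - 34)**2) = sqrt(42930 + (-58)**2) = sqrt(42930 + 3364) = sqrt(46294)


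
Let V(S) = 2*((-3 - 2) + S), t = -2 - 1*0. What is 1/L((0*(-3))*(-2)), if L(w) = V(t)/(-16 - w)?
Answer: 8/7 ≈ 1.1429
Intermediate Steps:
t = -2 (t = -2 + 0 = -2)
V(S) = -10 + 2*S (V(S) = 2*(-5 + S) = -10 + 2*S)
L(w) = -14/(-16 - w) (L(w) = (-10 + 2*(-2))/(-16 - w) = (-10 - 4)/(-16 - w) = -14/(-16 - w))
1/L((0*(-3))*(-2)) = 1/(14/(16 + (0*(-3))*(-2))) = 1/(14/(16 + 0*(-2))) = 1/(14/(16 + 0)) = 1/(14/16) = 1/(14*(1/16)) = 1/(7/8) = 8/7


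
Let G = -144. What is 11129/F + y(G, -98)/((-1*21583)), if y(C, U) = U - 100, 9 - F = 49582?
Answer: -230381753/1069934059 ≈ -0.21532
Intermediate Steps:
F = -49573 (F = 9 - 1*49582 = 9 - 49582 = -49573)
y(C, U) = -100 + U
11129/F + y(G, -98)/((-1*21583)) = 11129/(-49573) + (-100 - 98)/((-1*21583)) = 11129*(-1/49573) - 198/(-21583) = -11129/49573 - 198*(-1/21583) = -11129/49573 + 198/21583 = -230381753/1069934059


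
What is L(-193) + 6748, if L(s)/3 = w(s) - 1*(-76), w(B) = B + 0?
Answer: 6397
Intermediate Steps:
w(B) = B
L(s) = 228 + 3*s (L(s) = 3*(s - 1*(-76)) = 3*(s + 76) = 3*(76 + s) = 228 + 3*s)
L(-193) + 6748 = (228 + 3*(-193)) + 6748 = (228 - 579) + 6748 = -351 + 6748 = 6397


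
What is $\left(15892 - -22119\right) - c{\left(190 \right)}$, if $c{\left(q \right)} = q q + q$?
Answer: $1721$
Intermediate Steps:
$c{\left(q \right)} = q + q^{2}$ ($c{\left(q \right)} = q^{2} + q = q + q^{2}$)
$\left(15892 - -22119\right) - c{\left(190 \right)} = \left(15892 - -22119\right) - 190 \left(1 + 190\right) = \left(15892 + 22119\right) - 190 \cdot 191 = 38011 - 36290 = 1721$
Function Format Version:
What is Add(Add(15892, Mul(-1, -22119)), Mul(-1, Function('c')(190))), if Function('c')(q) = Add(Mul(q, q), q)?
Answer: 1721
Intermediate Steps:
Function('c')(q) = Add(q, Pow(q, 2)) (Function('c')(q) = Add(Pow(q, 2), q) = Add(q, Pow(q, 2)))
Add(Add(15892, Mul(-1, -22119)), Mul(-1, Function('c')(190))) = Add(Add(15892, Mul(-1, -22119)), Mul(-1, Mul(190, Add(1, 190)))) = Add(Add(15892, 22119), Mul(-1, Mul(190, 191))) = Add(38011, Mul(-1, 36290)) = Add(38011, -36290) = 1721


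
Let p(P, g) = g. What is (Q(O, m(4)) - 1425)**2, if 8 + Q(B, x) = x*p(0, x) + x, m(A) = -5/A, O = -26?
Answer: 525463929/256 ≈ 2.0526e+6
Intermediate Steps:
Q(B, x) = -8 + x + x**2 (Q(B, x) = -8 + (x*x + x) = -8 + (x**2 + x) = -8 + (x + x**2) = -8 + x + x**2)
(Q(O, m(4)) - 1425)**2 = ((-8 - 5/4 + (-5/4)**2) - 1425)**2 = ((-8 - 5/4 + 25/16) - 1425)**2 = (-123/16 - 1425)**2 = (-22923/16)**2 = 525463929/256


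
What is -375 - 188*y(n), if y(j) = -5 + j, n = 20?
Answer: -3195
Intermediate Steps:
-375 - 188*y(n) = -375 - 188*(-5 + 20) = -375 - 188*15 = -375 - 2820 = -3195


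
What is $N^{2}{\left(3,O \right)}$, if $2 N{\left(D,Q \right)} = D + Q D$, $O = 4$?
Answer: $\frac{225}{4} \approx 56.25$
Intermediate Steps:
$N{\left(D,Q \right)} = \frac{D}{2} + \frac{D Q}{2}$ ($N{\left(D,Q \right)} = \frac{D + Q D}{2} = \frac{D + D Q}{2} = \frac{D}{2} + \frac{D Q}{2}$)
$N^{2}{\left(3,O \right)} = \left(\frac{1}{2} \cdot 3 \left(1 + 4\right)\right)^{2} = \left(\frac{1}{2} \cdot 3 \cdot 5\right)^{2} = \left(\frac{15}{2}\right)^{2} = \frac{225}{4}$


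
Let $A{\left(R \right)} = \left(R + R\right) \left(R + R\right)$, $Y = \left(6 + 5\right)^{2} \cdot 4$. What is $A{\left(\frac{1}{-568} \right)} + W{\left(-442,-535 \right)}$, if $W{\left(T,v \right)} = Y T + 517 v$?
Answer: $- \frac{39563623087}{80656} \approx -4.9052 \cdot 10^{5}$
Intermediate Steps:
$Y = 484$ ($Y = 11^{2} \cdot 4 = 121 \cdot 4 = 484$)
$A{\left(R \right)} = 4 R^{2}$ ($A{\left(R \right)} = 2 R 2 R = 4 R^{2}$)
$W{\left(T,v \right)} = 484 T + 517 v$
$A{\left(\frac{1}{-568} \right)} + W{\left(-442,-535 \right)} = 4 \left(\frac{1}{-568}\right)^{2} + \left(484 \left(-442\right) + 517 \left(-535\right)\right) = 4 \left(- \frac{1}{568}\right)^{2} - 490523 = 4 \cdot \frac{1}{322624} - 490523 = \frac{1}{80656} - 490523 = - \frac{39563623087}{80656}$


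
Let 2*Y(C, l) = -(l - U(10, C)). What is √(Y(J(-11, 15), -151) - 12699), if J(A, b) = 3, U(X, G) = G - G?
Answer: I*√50494/2 ≈ 112.35*I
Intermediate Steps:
U(X, G) = 0
Y(C, l) = -l/2 (Y(C, l) = (-(l - 1*0))/2 = (-(l + 0))/2 = (-l)/2 = -l/2)
√(Y(J(-11, 15), -151) - 12699) = √(-½*(-151) - 12699) = √(151/2 - 12699) = √(-25247/2) = I*√50494/2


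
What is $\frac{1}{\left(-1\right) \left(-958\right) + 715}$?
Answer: $\frac{1}{1673} \approx 0.00059773$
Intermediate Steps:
$\frac{1}{\left(-1\right) \left(-958\right) + 715} = \frac{1}{958 + 715} = \frac{1}{1673}$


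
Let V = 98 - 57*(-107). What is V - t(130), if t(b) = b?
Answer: 6067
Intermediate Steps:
V = 6197 (V = 98 + 6099 = 6197)
V - t(130) = 6197 - 1*130 = 6197 - 130 = 6067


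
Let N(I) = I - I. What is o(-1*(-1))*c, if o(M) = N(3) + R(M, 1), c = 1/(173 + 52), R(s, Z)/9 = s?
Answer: 1/25 ≈ 0.040000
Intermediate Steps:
R(s, Z) = 9*s
N(I) = 0
c = 1/225 ≈ 0.0044444
o(M) = 9*M (o(M) = 0 + 9*M = 9*M)
o(-1*(-1))*c = (9*(-1*(-1)))*(1/225) = (9*1)*(1/225) = 9*(1/225) = 1/25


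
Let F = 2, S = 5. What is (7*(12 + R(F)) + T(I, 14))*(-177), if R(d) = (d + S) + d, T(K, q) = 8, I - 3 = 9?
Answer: -27435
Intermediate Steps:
I = 12 (I = 3 + 9 = 12)
R(d) = 5 + 2*d (R(d) = (d + 5) + d = (5 + d) + d = 5 + 2*d)
(7*(12 + R(F)) + T(I, 14))*(-177) = (7*(12 + (5 + 2*2)) + 8)*(-177) = (7*(12 + (5 + 4)) + 8)*(-177) = (7*(12 + 9) + 8)*(-177) = (7*21 + 8)*(-177) = (147 + 8)*(-177) = 155*(-177) = -27435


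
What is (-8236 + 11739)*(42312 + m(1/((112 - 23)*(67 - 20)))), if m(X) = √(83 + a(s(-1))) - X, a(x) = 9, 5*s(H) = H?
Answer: 619999805785/4183 + 7006*√23 ≈ 1.4825e+8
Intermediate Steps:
s(H) = H/5
m(X) = -X + 2*√23 (m(X) = √(83 + 9) - X = √92 - X = 2*√23 - X = -X + 2*√23)
(-8236 + 11739)*(42312 + m(1/((112 - 23)*(67 - 20)))) = (-8236 + 11739)*(42312 + (-1/((112 - 23)*(67 - 20)) + 2*√23)) = 3503*(42312 + (-1/(89*47) + 2*√23)) = 3503*(42312 + (-1/4183 + 2*√23)) = 3503*(176991095/4183 + 2*√23) = 619999805785/4183 + 7006*√23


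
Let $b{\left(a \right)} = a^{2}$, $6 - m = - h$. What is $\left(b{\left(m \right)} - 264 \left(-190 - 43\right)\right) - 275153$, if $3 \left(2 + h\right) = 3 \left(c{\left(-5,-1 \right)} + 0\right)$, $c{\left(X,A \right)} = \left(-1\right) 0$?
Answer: $-213625$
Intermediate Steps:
$c{\left(X,A \right)} = 0$
$h = -2$ ($h = -2 + \frac{3 \left(0 + 0\right)}{3} = -2 + \frac{3 \cdot 0}{3} = -2 + \frac{1}{3} \cdot 0 = -2 + 0 = -2$)
$m = 4$ ($m = 6 - \left(-1\right) \left(-2\right) = 6 - 2 = 4$)
$\left(b{\left(m \right)} - 264 \left(-190 - 43\right)\right) - 275153 = \left(4^{2} - 264 \left(-190 - 43\right)\right) - 275153 = \left(16 - -61512\right) - 275153 = \left(16 + 61512\right) - 275153 = 61528 - 275153 = -213625$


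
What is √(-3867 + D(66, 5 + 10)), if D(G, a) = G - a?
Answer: 6*I*√106 ≈ 61.774*I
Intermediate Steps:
√(-3867 + D(66, 5 + 10)) = √(-3867 + (66 - (5 + 10))) = √(-3867 + (66 - 1*15)) = √(-3867 + (66 - 15)) = √(-3867 + 51) = √(-3816) = 6*I*√106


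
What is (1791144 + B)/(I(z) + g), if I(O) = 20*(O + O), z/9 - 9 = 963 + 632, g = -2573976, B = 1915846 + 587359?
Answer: -4294349/1996536 ≈ -2.1509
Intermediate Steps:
B = 2503205
z = 14436 (z = 81 + 9*(963 + 632) = 81 + 9*1595 = 81 + 14355 = 14436)
I(O) = 40*O (I(O) = 20*(2*O) = 40*O)
(1791144 + B)/(I(z) + g) = (1791144 + 2503205)/(40*14436 - 2573976) = 4294349/(577440 - 2573976) = 4294349/(-1996536) = 4294349*(-1/1996536) = -4294349/1996536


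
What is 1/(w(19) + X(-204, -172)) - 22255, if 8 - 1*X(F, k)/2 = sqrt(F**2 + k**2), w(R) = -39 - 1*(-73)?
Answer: -125651731/5646 - 2*sqrt(178)/14115 ≈ -22255.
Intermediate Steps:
w(R) = 34 (w(R) = -39 + 73 = 34)
X(F, k) = 16 - 2*sqrt(F**2 + k**2)
1/(w(19) + X(-204, -172)) - 22255 = 1/(34 + (16 - 2*sqrt((-204)**2 + (-172)**2))) - 22255 = 1/(34 + (16 - 2*sqrt(41616 + 29584))) - 22255 = 1/(34 + (16 - 40*sqrt(178))) - 22255 = 1/(50 - 40*sqrt(178)) - 22255 = -22255 + 1/(50 - 40*sqrt(178))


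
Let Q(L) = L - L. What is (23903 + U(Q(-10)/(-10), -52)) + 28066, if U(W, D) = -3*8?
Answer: 51945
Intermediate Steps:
Q(L) = 0
U(W, D) = -24
(23903 + U(Q(-10)/(-10), -52)) + 28066 = (23903 - 24) + 28066 = 23879 + 28066 = 51945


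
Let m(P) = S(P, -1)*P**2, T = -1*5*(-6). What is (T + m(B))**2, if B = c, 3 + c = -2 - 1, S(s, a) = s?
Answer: 34596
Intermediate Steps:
c = -6 (c = -3 + (-2 - 1) = -3 - 3 = -6)
B = -6
T = 30 (T = -5*(-6) = 30)
m(P) = P**3 (m(P) = P*P**2 = P**3)
(T + m(B))**2 = (30 + (-6)**3)**2 = (30 - 216)**2 = (-186)**2 = 34596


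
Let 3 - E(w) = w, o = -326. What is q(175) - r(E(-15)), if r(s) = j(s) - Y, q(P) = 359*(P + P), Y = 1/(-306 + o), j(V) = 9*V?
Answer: 79308415/632 ≈ 1.2549e+5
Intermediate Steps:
E(w) = 3 - w
Y = -1/632 (Y = 1/(-306 - 326) = 1/(-632) = -1/632 ≈ -0.0015823)
q(P) = 718*P (q(P) = 359*(2*P) = 718*P)
r(s) = 1/632 + 9*s (r(s) = 9*s - 1*(-1/632) = 9*s + 1/632 = 1/632 + 9*s)
q(175) - r(E(-15)) = 718*175 - (1/632 + 9*(3 - 1*(-15))) = 125650 - (1/632 + 9*(3 + 15)) = 125650 - (1/632 + 9*18) = 125650 - (1/632 + 162) = 125650 - 1*102385/632 = 125650 - 102385/632 = 79308415/632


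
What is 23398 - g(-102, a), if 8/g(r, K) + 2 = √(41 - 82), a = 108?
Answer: 1052926/45 + 8*I*√41/45 ≈ 23398.0 + 1.1383*I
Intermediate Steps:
g(r, K) = 8/(-2 + I*√41) (g(r, K) = 8/(-2 + √(41 - 82)) = 8/(-2 + √(-41)) = 8/(-2 + I*√41))
23398 - g(-102, a) = 23398 - (-16/45 - 8*I*√41/45) = 23398 + (16/45 + 8*I*√41/45) = 1052926/45 + 8*I*√41/45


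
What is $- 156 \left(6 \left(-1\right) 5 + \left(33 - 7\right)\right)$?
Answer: $624$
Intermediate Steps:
$- 156 \left(6 \left(-1\right) 5 + \left(33 - 7\right)\right) = - 156 \left(\left(-6\right) 5 + \left(33 - 7\right)\right) = - 156 \left(-30 + 26\right) = \left(-156\right) \left(-4\right) = 624$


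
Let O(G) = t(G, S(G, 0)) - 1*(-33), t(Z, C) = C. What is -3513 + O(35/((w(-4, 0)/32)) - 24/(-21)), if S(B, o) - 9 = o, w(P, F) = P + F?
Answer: -3471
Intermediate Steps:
w(P, F) = F + P
S(B, o) = 9 + o
O(G) = 42 (O(G) = (9 + 0) - 1*(-33) = 9 + 33 = 42)
-3513 + O(35/((w(-4, 0)/32)) - 24/(-21)) = -3513 + 42 = -3471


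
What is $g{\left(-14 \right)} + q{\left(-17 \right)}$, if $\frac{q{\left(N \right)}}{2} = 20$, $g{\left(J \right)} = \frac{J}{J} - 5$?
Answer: $36$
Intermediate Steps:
$g{\left(J \right)} = -4$ ($g{\left(J \right)} = 1 - 5 = -4$)
$q{\left(N \right)} = 40$ ($q{\left(N \right)} = 2 \cdot 20 = 40$)
$g{\left(-14 \right)} + q{\left(-17 \right)} = -4 + 40 = 36$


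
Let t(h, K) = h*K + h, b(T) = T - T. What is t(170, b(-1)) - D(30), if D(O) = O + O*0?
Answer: 140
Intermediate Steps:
D(O) = O (D(O) = O + 0 = O)
b(T) = 0
t(h, K) = h + K*h (t(h, K) = K*h + h = h + K*h)
t(170, b(-1)) - D(30) = 170*(1 + 0) - 1*30 = 170*1 - 30 = 170 - 30 = 140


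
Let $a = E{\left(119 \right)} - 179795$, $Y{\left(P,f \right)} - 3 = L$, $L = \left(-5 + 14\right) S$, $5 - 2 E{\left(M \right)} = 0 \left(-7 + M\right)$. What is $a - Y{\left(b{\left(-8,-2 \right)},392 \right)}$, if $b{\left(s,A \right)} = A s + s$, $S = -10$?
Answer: $- \frac{359411}{2} \approx -1.7971 \cdot 10^{5}$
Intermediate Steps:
$E{\left(M \right)} = \frac{5}{2}$ ($E{\left(M \right)} = \frac{5}{2} - \frac{0 \left(-7 + M\right)}{2} = \frac{5}{2} - 0 = \frac{5}{2} + 0 = \frac{5}{2}$)
$b{\left(s,A \right)} = s + A s$
$L = -90$ ($L = \left(-5 + 14\right) \left(-10\right) = 9 \left(-10\right) = -90$)
$Y{\left(P,f \right)} = -87$ ($Y{\left(P,f \right)} = 3 - 90 = -87$)
$a = - \frac{359585}{2}$ ($a = \frac{5}{2} - 179795 = - \frac{359585}{2} \approx -1.7979 \cdot 10^{5}$)
$a - Y{\left(b{\left(-8,-2 \right)},392 \right)} = - \frac{359585}{2} - -87 = - \frac{359585}{2} + 87 = - \frac{359411}{2}$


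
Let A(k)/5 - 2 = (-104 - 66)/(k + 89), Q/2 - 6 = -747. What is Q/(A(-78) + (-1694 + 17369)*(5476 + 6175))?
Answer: -16302/2008922935 ≈ -8.1148e-6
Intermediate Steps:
Q = -1482 (Q = 12 + 2*(-747) = 12 - 1494 = -1482)
A(k) = 10 - 850/(89 + k) (A(k) = 10 + 5*((-104 - 66)/(k + 89)) = 10 + 5*(-170/(89 + k)) = 10 - 850/(89 + k))
Q/(A(-78) + (-1694 + 17369)*(5476 + 6175)) = -1482/(10*(4 - 78)/(89 - 78) + (-1694 + 17369)*(5476 + 6175)) = -1482/(10*(-74)/11 + 15675*11651) = -1482/(10*(1/11)*(-74) + 182629425) = -1482/(-740/11 + 182629425) = -1482/2008922935/11 = -1482*11/2008922935 = -16302/2008922935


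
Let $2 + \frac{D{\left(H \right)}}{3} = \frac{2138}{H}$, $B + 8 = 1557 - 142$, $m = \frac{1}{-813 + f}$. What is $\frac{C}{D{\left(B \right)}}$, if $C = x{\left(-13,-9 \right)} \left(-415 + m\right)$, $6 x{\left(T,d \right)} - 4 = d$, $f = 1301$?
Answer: $- \frac{474907055}{1979328} \approx -239.93$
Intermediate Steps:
$x{\left(T,d \right)} = \frac{2}{3} + \frac{d}{6}$
$m = \frac{1}{488}$ ($m = \frac{1}{-813 + 1301} = \frac{1}{488} \approx 0.0020492$)
$B = 1407$ ($B = -8 + \left(1557 - 142\right) = -8 + 1415 = 1407$)
$D{\left(H \right)} = -6 + \frac{6414}{H}$ ($D{\left(H \right)} = -6 + 3 \frac{2138}{H} = -6 + \frac{6414}{H}$)
$C = \frac{1012595}{2928}$ ($C = \left(\frac{2}{3} + \frac{1}{6} \left(-9\right)\right) \left(-415 + \frac{1}{488}\right) = \left(\frac{2}{3} - \frac{3}{2}\right) \left(- \frac{202519}{488}\right) = \left(- \frac{5}{6}\right) \left(- \frac{202519}{488}\right) = \frac{1012595}{2928} \approx 345.83$)
$\frac{C}{D{\left(B \right)}} = \frac{1012595}{2928 \left(-6 + \frac{6414}{1407}\right)} = \frac{1012595}{2928 \left(-6 + 6414 \cdot \frac{1}{1407}\right)} = \frac{1012595}{2928 \left(-6 + \frac{2138}{469}\right)} = \frac{1012595}{2928 \left(- \frac{676}{469}\right)} = \frac{1012595}{2928} \left(- \frac{469}{676}\right) = - \frac{474907055}{1979328}$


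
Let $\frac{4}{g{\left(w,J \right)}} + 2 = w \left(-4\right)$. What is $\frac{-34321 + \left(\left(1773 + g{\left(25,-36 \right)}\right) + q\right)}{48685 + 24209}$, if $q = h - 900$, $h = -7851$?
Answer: $- \frac{2106251}{3717594} \approx -0.56656$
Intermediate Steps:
$q = -8751$ ($q = -7851 - 900 = -8751$)
$g{\left(w,J \right)} = \frac{4}{-2 - 4 w}$ ($g{\left(w,J \right)} = \frac{4}{-2 + w \left(-4\right)} = \frac{4}{-2 - 4 w}$)
$\frac{-34321 + \left(\left(1773 + g{\left(25,-36 \right)}\right) + q\right)}{48685 + 24209} = \frac{-34321 - \left(6978 + \frac{2}{1 + 2 \cdot 25}\right)}{48685 + 24209} = \frac{-34321 - \left(6978 + \frac{2}{1 + 50}\right)}{72894} = \left(-34321 - \left(6978 + \frac{2}{51}\right)\right) \frac{1}{72894} = \left(-34321 + \left(\left(1773 - \frac{2}{51}\right) - 8751\right)\right) \frac{1}{72894} = \left(-34321 + \left(\frac{90421}{51} - 8751\right)\right) \frac{1}{72894} = \left(-34321 - \frac{355880}{51}\right) \frac{1}{72894} = \left(- \frac{2106251}{51}\right) \frac{1}{72894} = - \frac{2106251}{3717594}$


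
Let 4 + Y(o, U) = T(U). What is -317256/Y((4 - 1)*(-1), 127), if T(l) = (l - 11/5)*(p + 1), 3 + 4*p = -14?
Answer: 198285/256 ≈ 774.55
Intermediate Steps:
p = -17/4 (p = -¾ + (¼)*(-14) = -¾ - 7/2 = -17/4 ≈ -4.2500)
T(l) = 143/20 - 13*l/4 (T(l) = (l - 11/5)*(-17/4 + 1) = (l - 11*⅕)*(-13/4) = (l - 11/5)*(-13/4) = (-11/5 + l)*(-13/4) = 143/20 - 13*l/4)
Y(o, U) = 63/20 - 13*U/4 (Y(o, U) = -4 + (143/20 - 13*U/4) = 63/20 - 13*U/4)
-317256/Y((4 - 1)*(-1), 127) = -317256/(63/20 - 13/4*127) = -317256/(63/20 - 1651/4) = -317256/(-2048/5) = -317256*(-5/2048) = 198285/256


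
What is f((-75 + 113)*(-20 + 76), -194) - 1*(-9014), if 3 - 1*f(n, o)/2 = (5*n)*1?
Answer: -12260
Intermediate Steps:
f(n, o) = 6 - 10*n (f(n, o) = 6 - 2*5*n = 6 - 10*n)
f((-75 + 113)*(-20 + 76), -194) - 1*(-9014) = (6 - 10*(-75 + 113)*(-20 + 76)) - 1*(-9014) = (6 - 380*56) + 9014 = (6 - 10*2128) + 9014 = (6 - 21280) + 9014 = -21274 + 9014 = -12260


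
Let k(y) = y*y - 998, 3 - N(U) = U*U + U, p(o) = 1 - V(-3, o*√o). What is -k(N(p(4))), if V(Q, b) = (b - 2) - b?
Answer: 917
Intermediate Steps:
V(Q, b) = -2 (V(Q, b) = (-2 + b) - b = -2)
p(o) = 3 (p(o) = 1 - 1*(-2) = 1 + 2 = 3)
N(U) = 3 - U - U² (N(U) = 3 - (U*U + U) = 3 - (U² + U) = 3 - (U + U²) = 3 + (-U - U²) = 3 - U - U²)
k(y) = -998 + y² (k(y) = y² - 998 = -998 + y²)
-k(N(p(4))) = -(-998 + (3 - 1*3 - 1*3²)²) = -(-998 + (3 - 3 - 1*9)²) = -(-998 + (3 - 3 - 9)²) = -(-998 + (-9)²) = -(-998 + 81) = -1*(-917) = 917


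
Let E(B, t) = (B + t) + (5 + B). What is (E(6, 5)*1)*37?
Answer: 814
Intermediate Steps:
E(B, t) = 5 + t + 2*B
(E(6, 5)*1)*37 = ((5 + 5 + 2*6)*1)*37 = ((5 + 5 + 12)*1)*37 = (22*1)*37 = 22*37 = 814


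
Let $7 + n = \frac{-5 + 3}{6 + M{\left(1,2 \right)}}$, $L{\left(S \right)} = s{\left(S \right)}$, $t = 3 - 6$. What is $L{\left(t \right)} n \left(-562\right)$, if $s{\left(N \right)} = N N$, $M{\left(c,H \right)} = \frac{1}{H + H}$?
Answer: $\frac{925614}{25} \approx 37025.0$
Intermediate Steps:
$M{\left(c,H \right)} = \frac{1}{2 H}$
$s{\left(N \right)} = N^{2}$
$t = -3$ ($t = 3 - 6 = -3$)
$L{\left(S \right)} = S^{2}$
$n = - \frac{183}{25}$ ($n = -7 + \frac{-5 + 3}{6 + \frac{1}{2 \cdot 2}} = -7 - \frac{2}{6 + \frac{1}{2} \cdot \frac{1}{2}} = -7 - \frac{2}{6 + \frac{1}{4}} = -7 - \frac{2}{\frac{25}{4}} = -7 - \frac{8}{25} = - \frac{183}{25} \approx -7.32$)
$L{\left(t \right)} n \left(-562\right) = \left(-3\right)^{2} \left(- \frac{183}{25}\right) \left(-562\right) = 9 \left(- \frac{183}{25}\right) \left(-562\right) = \left(- \frac{1647}{25}\right) \left(-562\right) = \frac{925614}{25}$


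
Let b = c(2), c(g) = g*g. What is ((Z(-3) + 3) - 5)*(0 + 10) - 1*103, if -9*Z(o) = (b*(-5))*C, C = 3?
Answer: -169/3 ≈ -56.333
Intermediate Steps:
c(g) = g²
b = 4 (b = 2² = 4)
Z(o) = 20/3 (Z(o) = -4*(-5)*3/9 = -(-20)*3/9 = -⅑*(-60) = 20/3)
((Z(-3) + 3) - 5)*(0 + 10) - 1*103 = ((20/3 + 3) - 5)*(0 + 10) - 1*103 = (29/3 - 5)*10 - 103 = (14/3)*10 - 103 = 140/3 - 103 = -169/3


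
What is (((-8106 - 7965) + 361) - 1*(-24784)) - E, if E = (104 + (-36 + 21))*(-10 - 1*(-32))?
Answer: 7116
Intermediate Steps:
E = 1958 (E = (104 - 15)*(-10 + 32) = 89*22 = 1958)
(((-8106 - 7965) + 361) - 1*(-24784)) - E = (((-8106 - 7965) + 361) - 1*(-24784)) - 1*1958 = ((-16071 + 361) + 24784) - 1958 = (-15710 + 24784) - 1958 = 9074 - 1958 = 7116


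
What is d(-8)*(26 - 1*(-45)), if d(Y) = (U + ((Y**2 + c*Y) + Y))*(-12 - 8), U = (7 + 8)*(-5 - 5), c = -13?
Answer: -14200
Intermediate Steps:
U = -150 (U = 15*(-10) = -150)
d(Y) = 3000 - 20*Y**2 + 240*Y (d(Y) = (-150 + ((Y**2 - 13*Y) + Y))*(-12 - 8) = (-150 + (Y**2 - 12*Y))*(-20) = (-150 + Y**2 - 12*Y)*(-20) = 3000 - 20*Y**2 + 240*Y)
d(-8)*(26 - 1*(-45)) = (3000 - 20*(-8)**2 + 240*(-8))*(26 - 1*(-45)) = (3000 - 20*64 - 1920)*(26 + 45) = (3000 - 1280 - 1920)*71 = -200*71 = -14200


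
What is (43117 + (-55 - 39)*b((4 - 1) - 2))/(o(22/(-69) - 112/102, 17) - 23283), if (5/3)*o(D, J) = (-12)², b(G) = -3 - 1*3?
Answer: -218405/115983 ≈ -1.8831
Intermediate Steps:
b(G) = -6 (b(G) = -3 - 3 = -6)
o(D, J) = 432/5 (o(D, J) = (⅗)*(-12)² = (⅗)*144 = 432/5)
(43117 + (-55 - 39)*b((4 - 1) - 2))/(o(22/(-69) - 112/102, 17) - 23283) = (43117 + (-55 - 39)*(-6))/(432/5 - 23283) = (43117 - 94*(-6))/(-115983/5) = (43117 + 564)*(-5/115983) = 43681*(-5/115983) = -218405/115983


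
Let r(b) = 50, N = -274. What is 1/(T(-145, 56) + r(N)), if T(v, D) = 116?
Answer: 1/166 ≈ 0.0060241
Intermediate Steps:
1/(T(-145, 56) + r(N)) = 1/(116 + 50) = 1/166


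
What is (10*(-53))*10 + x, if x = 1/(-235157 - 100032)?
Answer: -1776501701/335189 ≈ -5300.0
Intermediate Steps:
x = -1/335189 (x = 1/(-335189) = -1/335189 ≈ -2.9834e-6)
(10*(-53))*10 + x = (10*(-53))*10 - 1/335189 = -530*10 - 1/335189 = -5300 - 1/335189 = -1776501701/335189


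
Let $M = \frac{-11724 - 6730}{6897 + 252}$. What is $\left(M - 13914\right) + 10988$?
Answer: $- \frac{20936428}{7149} \approx -2928.6$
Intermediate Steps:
$M = - \frac{18454}{7149} \approx -2.5813$
$\left(M - 13914\right) + 10988 = \left(- \frac{18454}{7149} - 13914\right) + 10988 = - \frac{99489640}{7149} + 10988 = - \frac{20936428}{7149}$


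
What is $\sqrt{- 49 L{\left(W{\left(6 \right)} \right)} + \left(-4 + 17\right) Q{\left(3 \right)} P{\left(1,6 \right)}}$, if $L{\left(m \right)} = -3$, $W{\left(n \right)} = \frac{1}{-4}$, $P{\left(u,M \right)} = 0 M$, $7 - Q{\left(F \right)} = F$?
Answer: $7 \sqrt{3} \approx 12.124$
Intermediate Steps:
$Q{\left(F \right)} = 7 - F$
$P{\left(u,M \right)} = 0$
$W{\left(n \right)} = - \frac{1}{4}$
$\sqrt{- 49 L{\left(W{\left(6 \right)} \right)} + \left(-4 + 17\right) Q{\left(3 \right)} P{\left(1,6 \right)}} = \sqrt{\left(-49\right) \left(-3\right) + \left(-4 + 17\right) \left(7 - 3\right) 0} = \sqrt{147 + 13 \left(7 - 3\right) 0} = \sqrt{147 + 13 \cdot 4 \cdot 0} = \sqrt{147 + 52 \cdot 0} = \sqrt{147 + 0} = \sqrt{147} = 7 \sqrt{3}$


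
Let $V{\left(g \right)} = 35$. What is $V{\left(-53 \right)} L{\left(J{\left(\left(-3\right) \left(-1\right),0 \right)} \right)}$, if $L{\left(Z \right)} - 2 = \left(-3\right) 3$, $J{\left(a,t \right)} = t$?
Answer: $-245$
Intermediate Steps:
$L{\left(Z \right)} = -7$ ($L{\left(Z \right)} = 2 - 9 = -7$)
$V{\left(-53 \right)} L{\left(J{\left(\left(-3\right) \left(-1\right),0 \right)} \right)} = 35 \left(-7\right) = -245$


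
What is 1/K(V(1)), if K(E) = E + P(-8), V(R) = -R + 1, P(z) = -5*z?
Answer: 1/40 ≈ 0.025000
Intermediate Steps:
V(R) = 1 - R
K(E) = 40 + E (K(E) = E - 5*(-8) = E + 40 = 40 + E)
1/K(V(1)) = 1/(40 + (1 - 1*1)) = 1/(40 + (1 - 1)) = 1/(40 + 0) = 1/40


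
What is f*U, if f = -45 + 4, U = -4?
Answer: 164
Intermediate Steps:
f = -41
f*U = -41*(-4) = 164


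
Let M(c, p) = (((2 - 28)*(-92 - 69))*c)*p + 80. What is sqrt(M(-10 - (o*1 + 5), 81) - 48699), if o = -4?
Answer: I*sqrt(3778345) ≈ 1943.8*I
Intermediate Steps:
M(c, p) = 80 + 4186*c*p (M(c, p) = ((-26*(-161))*c)*p + 80 = (4186*c)*p + 80 = 4186*c*p + 80 = 80 + 4186*c*p)
sqrt(M(-10 - (o*1 + 5), 81) - 48699) = sqrt((80 + 4186*(-10 - (-4*1 + 5))*81) - 48699) = sqrt((80 + 4186*(-10 - (-4 + 5))*81) - 48699) = sqrt((80 + 4186*(-10 - 1*1)*81) - 48699) = sqrt((80 + 4186*(-10 - 1)*81) - 48699) = sqrt((80 + 4186*(-11)*81) - 48699) = sqrt((80 - 3729726) - 48699) = sqrt(-3729646 - 48699) = sqrt(-3778345) = I*sqrt(3778345)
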